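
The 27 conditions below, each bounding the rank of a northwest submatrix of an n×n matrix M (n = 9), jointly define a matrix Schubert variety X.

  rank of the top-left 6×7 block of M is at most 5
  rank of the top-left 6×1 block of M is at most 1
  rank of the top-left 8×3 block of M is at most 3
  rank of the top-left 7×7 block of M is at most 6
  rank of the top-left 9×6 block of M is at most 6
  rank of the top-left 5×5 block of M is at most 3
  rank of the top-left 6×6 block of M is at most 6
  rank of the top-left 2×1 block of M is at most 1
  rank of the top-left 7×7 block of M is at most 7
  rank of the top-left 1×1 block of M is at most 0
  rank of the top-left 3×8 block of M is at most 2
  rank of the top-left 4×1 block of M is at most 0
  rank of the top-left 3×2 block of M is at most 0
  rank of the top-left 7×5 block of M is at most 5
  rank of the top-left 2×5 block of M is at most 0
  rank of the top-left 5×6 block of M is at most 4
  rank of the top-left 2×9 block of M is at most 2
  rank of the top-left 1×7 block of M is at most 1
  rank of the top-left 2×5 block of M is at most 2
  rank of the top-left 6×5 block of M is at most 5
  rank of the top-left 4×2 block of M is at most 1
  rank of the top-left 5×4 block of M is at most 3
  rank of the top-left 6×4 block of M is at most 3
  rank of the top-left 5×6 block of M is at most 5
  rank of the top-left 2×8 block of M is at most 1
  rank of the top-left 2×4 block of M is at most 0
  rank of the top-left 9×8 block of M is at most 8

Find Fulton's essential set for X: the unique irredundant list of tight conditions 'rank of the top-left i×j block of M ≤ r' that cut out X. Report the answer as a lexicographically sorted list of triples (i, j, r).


Propagating the 27 rank bounds to every northwest block:

  i=1: 0, 0, 0, 0, 0, 1, 1, 1, 1
  i=2: 0, 0, 0, 0, 0, 1, 1, 1, 2
  i=3: 0, 0, 1, 1, 1, 2, 2, 2, 3
  i=4: 0, 1, 2, 2, 2, 3, 3, 3, 4
  i=5: 1, 2, 3, 3, 3, 4, 4, 4, 5
  i=6: 1, 2, 3, 3, 4, 5, 5, 5, 6
  i=7: 1, 2, 3, 4, 5, 6, 6, 6, 7
  i=8: 1, 2, 3, 4, 5, 6, 7, 7, 8
  i=9: 1, 2, 3, 4, 5, 6, 7, 8, 9

second differences of R give the permutation w = (6, 9, 3, 2, 1, 5, 4, 7, 8).

Fulton essential set (5 of the 16 Rothe cells):

[(2, 5, 0), (2, 8, 1), (3, 2, 0), (4, 1, 0), (6, 4, 3)]


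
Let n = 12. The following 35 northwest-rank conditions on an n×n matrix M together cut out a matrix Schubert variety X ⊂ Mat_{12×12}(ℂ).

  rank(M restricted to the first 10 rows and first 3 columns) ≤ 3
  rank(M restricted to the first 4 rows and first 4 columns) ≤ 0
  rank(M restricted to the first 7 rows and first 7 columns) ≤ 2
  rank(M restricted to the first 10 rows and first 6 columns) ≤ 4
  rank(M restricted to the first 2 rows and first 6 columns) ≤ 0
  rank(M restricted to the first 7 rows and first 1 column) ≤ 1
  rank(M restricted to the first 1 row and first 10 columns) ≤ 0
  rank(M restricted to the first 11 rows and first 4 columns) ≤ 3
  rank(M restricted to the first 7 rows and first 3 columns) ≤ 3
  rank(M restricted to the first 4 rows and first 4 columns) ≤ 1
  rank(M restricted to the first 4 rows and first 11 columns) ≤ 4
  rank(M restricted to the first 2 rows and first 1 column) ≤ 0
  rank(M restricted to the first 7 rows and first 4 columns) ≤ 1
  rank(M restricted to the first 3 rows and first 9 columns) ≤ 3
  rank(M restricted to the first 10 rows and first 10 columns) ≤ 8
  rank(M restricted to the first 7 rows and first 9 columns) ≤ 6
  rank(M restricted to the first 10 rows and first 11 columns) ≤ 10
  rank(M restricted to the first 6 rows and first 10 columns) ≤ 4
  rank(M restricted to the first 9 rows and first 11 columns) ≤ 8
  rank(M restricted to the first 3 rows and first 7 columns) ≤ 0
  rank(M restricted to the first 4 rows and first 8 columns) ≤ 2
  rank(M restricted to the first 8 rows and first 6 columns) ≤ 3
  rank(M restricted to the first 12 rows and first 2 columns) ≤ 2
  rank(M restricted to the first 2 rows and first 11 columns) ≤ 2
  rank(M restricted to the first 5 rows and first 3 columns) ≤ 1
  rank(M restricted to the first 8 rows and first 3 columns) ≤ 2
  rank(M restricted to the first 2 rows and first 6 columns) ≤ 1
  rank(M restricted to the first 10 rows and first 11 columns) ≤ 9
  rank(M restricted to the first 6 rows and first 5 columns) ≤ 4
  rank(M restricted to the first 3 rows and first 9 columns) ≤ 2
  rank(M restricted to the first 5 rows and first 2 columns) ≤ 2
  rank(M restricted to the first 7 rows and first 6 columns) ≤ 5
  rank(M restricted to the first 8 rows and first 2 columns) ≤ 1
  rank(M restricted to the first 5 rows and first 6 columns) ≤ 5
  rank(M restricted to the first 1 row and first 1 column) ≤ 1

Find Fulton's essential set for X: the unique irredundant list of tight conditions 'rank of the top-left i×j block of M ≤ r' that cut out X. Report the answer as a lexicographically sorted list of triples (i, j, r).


Recovering R(i,j) via the rank-extension bound from the 35 conditions:

  0 0 0 0 0 0 0 0 0 0 1 1
  0 0 0 0 0 0 0 1 1 1 2 2
  0 0 0 0 0 0 0 1 2 2 3 3
  0 0 0 0 1 1 1 2 3 3 4 4
  1 1 1 1 2 2 2 3 4 4 5 5
  1 1 1 1 2 2 2 3 4 4 5 6
  1 1 1 1 2 2 2 3 4 5 6 7
  1 1 2 2 3 3 3 4 5 6 7 8
  1 2 3 3 4 4 4 5 6 7 8 9
  1 2 3 3 4 4 5 6 7 8 9 10
  1 2 3 3 4 5 6 7 8 9 10 11
  1 2 3 4 5 6 7 8 9 10 11 12

hence w(1..12) = (11, 8, 9, 5, 1, 12, 10, 3, 2, 7, 6, 4).

Rothe diagram D(w) (43 cells), 9 SE-corners (essential conditions):

[(1, 10, 0), (3, 7, 0), (4, 4, 0), (6, 10, 4), (7, 4, 1), (7, 7, 2), (8, 2, 1), (10, 6, 4), (11, 4, 3)]


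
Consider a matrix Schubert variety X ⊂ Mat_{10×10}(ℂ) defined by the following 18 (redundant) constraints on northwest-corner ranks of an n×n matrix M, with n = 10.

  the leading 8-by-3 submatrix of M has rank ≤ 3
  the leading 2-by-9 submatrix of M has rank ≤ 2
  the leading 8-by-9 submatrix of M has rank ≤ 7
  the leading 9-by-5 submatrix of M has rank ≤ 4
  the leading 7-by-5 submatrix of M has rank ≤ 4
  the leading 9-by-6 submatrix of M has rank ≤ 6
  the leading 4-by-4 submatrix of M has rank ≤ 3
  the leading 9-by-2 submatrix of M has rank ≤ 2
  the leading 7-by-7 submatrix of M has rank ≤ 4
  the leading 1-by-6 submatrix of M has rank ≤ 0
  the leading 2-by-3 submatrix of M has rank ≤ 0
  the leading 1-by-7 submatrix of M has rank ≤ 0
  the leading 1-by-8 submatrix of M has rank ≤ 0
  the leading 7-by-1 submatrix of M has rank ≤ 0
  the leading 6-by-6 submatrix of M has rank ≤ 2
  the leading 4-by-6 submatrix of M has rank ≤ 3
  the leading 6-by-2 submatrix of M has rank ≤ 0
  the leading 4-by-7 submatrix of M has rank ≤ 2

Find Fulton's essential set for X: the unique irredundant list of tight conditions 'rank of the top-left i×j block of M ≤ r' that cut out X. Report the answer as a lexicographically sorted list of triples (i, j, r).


Computing R[i][j] = min implied NW-rank bound (n=10, 18 conditions):

  i=1: 0, 0, 0, 0, 0, 0, 0, 0, 1, 1
  i=2: 0, 0, 0, 1, 1, 1, 1, 1, 2, 2
  i=3: 0, 0, 1, 2, 2, 2, 2, 2, 3, 3
  i=4: 0, 0, 1, 2, 2, 2, 2, 3, 4, 4
  i=5: 0, 0, 1, 2, 2, 2, 3, 4, 5, 5
  i=6: 0, 0, 1, 2, 2, 2, 3, 4, 5, 6
  i=7: 0, 1, 2, 3, 3, 3, 4, 5, 6, 7
  i=8: 1, 2, 3, 4, 4, 4, 5, 6, 7, 8
  i=9: 1, 2, 3, 4, 4, 5, 6, 7, 8, 9
  i=10: 1, 2, 3, 4, 5, 6, 7, 8, 9, 10

the unique w with this rank table is (9, 4, 3, 8, 7, 10, 2, 1, 6, 5).

Fulton essential set (7 of the 28 Rothe cells):

[(1, 8, 0), (2, 3, 0), (4, 7, 2), (6, 2, 0), (6, 6, 2), (7, 1, 0), (9, 5, 4)]


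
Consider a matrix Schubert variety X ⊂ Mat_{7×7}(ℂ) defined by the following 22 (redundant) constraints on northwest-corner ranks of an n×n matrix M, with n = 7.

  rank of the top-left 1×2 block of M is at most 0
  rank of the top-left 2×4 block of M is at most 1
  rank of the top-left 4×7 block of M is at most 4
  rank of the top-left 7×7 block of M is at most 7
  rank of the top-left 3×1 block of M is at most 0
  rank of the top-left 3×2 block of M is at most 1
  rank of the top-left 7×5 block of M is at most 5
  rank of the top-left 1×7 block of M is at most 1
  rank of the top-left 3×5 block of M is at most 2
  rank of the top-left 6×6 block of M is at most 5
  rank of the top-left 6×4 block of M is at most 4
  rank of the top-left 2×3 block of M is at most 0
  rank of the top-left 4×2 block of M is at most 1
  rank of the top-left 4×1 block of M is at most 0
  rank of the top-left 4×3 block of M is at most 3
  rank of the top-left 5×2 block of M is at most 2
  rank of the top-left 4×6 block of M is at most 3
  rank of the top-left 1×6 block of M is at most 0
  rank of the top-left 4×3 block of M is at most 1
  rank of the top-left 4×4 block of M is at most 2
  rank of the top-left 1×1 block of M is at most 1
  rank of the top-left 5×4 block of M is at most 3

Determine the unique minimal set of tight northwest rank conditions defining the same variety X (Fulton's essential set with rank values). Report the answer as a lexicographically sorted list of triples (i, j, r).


The tightest implied rank at each (i,j), from the 22 conditions:

  row 1: 0  0  0  0  0  0  1
  row 2: 0  0  0  1  1  1  2
  row 3: 0  1  1  2  2  2  3
  row 4: 0  1  1  2  3  3  4
  row 5: 1  2  2  3  4  4  5
  row 6: 1  2  3  4  5  5  6
  row 7: 1  2  3  4  5  6  7

the unique w with this rank table is (7, 4, 2, 5, 1, 3, 6).

Fulton essential set (4 of the 12 Rothe cells):

[(1, 6, 0), (2, 3, 0), (4, 1, 0), (4, 3, 1)]


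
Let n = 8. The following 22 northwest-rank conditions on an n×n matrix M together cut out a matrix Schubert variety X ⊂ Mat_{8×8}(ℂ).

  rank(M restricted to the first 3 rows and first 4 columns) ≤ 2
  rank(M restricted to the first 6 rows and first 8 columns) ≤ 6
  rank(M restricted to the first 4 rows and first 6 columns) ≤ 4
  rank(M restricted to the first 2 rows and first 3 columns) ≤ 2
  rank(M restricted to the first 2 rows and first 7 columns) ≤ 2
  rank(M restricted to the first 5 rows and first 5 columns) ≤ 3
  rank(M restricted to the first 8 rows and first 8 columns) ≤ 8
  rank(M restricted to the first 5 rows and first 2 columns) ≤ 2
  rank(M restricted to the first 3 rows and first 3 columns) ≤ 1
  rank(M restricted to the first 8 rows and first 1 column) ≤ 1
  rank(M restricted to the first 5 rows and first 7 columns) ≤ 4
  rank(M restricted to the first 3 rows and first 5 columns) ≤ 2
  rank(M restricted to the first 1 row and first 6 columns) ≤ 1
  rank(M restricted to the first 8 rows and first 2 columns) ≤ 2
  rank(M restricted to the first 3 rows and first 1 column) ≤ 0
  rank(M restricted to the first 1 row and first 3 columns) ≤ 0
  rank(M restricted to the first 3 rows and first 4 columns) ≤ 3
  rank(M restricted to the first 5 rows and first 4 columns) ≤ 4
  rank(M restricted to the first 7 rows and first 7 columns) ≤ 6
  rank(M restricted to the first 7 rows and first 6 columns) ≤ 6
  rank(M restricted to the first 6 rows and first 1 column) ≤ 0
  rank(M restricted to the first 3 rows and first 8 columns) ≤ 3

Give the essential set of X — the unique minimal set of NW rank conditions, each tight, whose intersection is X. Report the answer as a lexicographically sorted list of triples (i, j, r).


Reconstructing r_w from the 22 given conditions:

  R[1]: 0 0 0 1 1 1 1 1
  R[2]: 0 1 1 2 2 2 2 2
  R[3]: 0 1 1 2 2 3 3 3
  R[4]: 0 1 2 3 3 4 4 4
  R[5]: 0 1 2 3 3 4 4 5
  R[6]: 0 1 2 3 4 5 5 6
  R[7]: 1 2 3 4 5 6 6 7
  R[8]: 1 2 3 4 5 6 7 8

giving w = (4, 2, 6, 3, 8, 5, 1, 7) via Δ²R.

|D(w)|=12, |Ess(w)|=6:

[(1, 3, 0), (3, 3, 1), (3, 5, 2), (5, 5, 3), (5, 7, 4), (6, 1, 0)]


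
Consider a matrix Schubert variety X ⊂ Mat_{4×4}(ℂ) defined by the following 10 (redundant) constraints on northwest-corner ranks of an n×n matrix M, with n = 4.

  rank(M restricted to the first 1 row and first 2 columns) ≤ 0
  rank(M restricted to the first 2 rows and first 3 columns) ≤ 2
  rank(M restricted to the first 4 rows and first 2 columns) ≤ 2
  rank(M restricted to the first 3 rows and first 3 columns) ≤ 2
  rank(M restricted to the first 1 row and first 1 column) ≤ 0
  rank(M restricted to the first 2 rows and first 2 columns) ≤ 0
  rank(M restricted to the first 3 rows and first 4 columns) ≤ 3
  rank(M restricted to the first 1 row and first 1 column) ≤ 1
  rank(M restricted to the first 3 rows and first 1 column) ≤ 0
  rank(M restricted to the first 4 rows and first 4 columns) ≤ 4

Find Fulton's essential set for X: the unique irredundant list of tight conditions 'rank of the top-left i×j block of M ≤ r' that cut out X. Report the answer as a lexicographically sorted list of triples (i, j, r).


Computing R[i][j] = min implied NW-rank bound (n=4, 10 conditions):

  i=1: 0  0  1  1
  i=2: 0  0  1  2
  i=3: 0  1  2  3
  i=4: 1  2  3  4

reading off 1-entries of Δ²R: w = (3, 4, 2, 1).

Fulton essential set (2 of the 5 Rothe cells):

[(2, 2, 0), (3, 1, 0)]


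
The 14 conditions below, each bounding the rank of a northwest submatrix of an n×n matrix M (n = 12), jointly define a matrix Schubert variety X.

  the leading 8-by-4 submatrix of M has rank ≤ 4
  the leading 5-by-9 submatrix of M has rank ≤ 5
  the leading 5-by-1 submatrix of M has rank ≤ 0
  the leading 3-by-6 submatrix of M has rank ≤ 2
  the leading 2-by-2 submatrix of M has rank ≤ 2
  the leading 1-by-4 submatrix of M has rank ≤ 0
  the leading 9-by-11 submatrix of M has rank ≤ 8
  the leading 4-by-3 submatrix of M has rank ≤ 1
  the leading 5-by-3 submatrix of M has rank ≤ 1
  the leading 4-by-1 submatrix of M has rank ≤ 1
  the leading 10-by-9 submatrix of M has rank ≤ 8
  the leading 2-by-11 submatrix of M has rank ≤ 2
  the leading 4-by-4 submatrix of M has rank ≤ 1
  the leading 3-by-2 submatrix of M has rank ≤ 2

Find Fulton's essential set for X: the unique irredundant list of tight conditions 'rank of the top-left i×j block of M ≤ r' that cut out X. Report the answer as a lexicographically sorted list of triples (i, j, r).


Rank table r_w(12×12) implied by the 14 constraints:

  row 1: 0, 0, 0, 0, 1, 1, 1, 1, 1, 1, 1, 1
  row 2: 0, 1, 1, 1, 2, 2, 2, 2, 2, 2, 2, 2
  row 3: 0, 1, 1, 1, 2, 2, 3, 3, 3, 3, 3, 3
  row 4: 0, 1, 1, 1, 2, 3, 4, 4, 4, 4, 4, 4
  row 5: 0, 1, 1, 2, 3, 4, 5, 5, 5, 5, 5, 5
  row 6: 1, 2, 2, 3, 4, 5, 6, 6, 6, 6, 6, 6
  row 7: 1, 2, 3, 4, 5, 6, 7, 7, 7, 7, 7, 7
  row 8: 1, 2, 3, 4, 5, 6, 7, 8, 8, 8, 8, 8
  row 9: 1, 2, 3, 4, 5, 6, 7, 8, 8, 8, 8, 9
  row 10: 1, 2, 3, 4, 5, 6, 7, 8, 8, 9, 9, 10
  row 11: 1, 2, 3, 4, 5, 6, 7, 8, 9, 10, 10, 11
  row 12: 1, 2, 3, 4, 5, 6, 7, 8, 9, 10, 11, 12

reading off 1-entries of Δ²R: w = (5, 2, 7, 6, 4, 1, 3, 8, 12, 10, 9, 11).

Fulton essential set (7 of the 18 Rothe cells):

[(1, 4, 0), (3, 6, 2), (4, 4, 1), (5, 1, 0), (5, 3, 1), (9, 11, 8), (10, 9, 8)]


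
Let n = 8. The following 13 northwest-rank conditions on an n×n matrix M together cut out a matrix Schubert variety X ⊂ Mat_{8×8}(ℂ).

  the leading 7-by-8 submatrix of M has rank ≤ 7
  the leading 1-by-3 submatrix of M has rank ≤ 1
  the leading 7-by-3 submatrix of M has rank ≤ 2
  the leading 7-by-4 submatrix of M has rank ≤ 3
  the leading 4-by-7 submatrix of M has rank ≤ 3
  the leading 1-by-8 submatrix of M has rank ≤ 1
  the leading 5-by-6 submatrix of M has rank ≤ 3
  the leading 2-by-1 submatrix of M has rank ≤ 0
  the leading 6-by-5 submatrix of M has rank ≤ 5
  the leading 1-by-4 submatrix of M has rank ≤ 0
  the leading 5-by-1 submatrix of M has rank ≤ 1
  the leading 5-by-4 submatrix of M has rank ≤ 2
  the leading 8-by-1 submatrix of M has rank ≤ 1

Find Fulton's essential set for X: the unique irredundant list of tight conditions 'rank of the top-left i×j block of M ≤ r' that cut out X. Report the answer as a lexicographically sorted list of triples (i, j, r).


Recovering R(i,j) via the rank-extension bound from the 13 conditions:

  0 0 0 0 1 1 1 1
  0 1 1 1 2 2 2 2
  1 2 2 2 3 3 3 3
  1 2 2 2 3 3 3 4
  1 2 2 2 3 3 4 5
  1 2 2 3 4 4 5 6
  1 2 2 3 4 5 6 7
  1 2 3 4 5 6 7 8

giving w = (5, 2, 1, 8, 7, 4, 6, 3) via Δ²R.

Fulton essential set (6 of the 14 Rothe cells):

[(1, 4, 0), (2, 1, 0), (4, 7, 3), (5, 4, 2), (5, 6, 3), (7, 3, 2)]


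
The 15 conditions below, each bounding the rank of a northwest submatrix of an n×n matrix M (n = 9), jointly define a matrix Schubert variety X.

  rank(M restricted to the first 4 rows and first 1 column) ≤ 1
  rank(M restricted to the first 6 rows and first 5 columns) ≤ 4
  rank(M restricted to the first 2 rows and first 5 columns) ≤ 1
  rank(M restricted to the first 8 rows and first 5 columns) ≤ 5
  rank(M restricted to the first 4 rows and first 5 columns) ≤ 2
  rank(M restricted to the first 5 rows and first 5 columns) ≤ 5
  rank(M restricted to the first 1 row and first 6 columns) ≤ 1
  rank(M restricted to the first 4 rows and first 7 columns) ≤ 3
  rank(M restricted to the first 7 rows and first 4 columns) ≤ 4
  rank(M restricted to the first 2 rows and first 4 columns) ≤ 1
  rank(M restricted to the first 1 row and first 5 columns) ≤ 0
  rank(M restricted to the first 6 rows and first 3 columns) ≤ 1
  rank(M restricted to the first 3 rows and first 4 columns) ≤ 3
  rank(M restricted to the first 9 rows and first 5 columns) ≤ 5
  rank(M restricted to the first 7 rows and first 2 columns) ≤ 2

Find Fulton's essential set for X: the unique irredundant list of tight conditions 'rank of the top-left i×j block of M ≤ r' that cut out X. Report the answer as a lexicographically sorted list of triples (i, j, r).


Recovering R(i,j) via the rank-extension bound from the 15 conditions:

  0, 0, 0, 0, 0, 1, 1, 1, 1
  1, 1, 1, 1, 1, 2, 2, 2, 2
  1, 1, 1, 2, 2, 3, 3, 3, 3
  1, 1, 1, 2, 2, 3, 3, 4, 4
  1, 1, 1, 2, 3, 4, 4, 5, 5
  1, 1, 1, 2, 3, 4, 5, 6, 6
  1, 2, 2, 3, 4, 5, 6, 7, 7
  1, 2, 3, 4, 5, 6, 7, 8, 8
  1, 2, 3, 4, 5, 6, 7, 8, 9

the unique w with this rank table is (6, 1, 4, 8, 5, 7, 2, 3, 9).

|D(w)|=15, |Ess(w)|=4:

[(1, 5, 0), (4, 5, 2), (4, 7, 3), (6, 3, 1)]


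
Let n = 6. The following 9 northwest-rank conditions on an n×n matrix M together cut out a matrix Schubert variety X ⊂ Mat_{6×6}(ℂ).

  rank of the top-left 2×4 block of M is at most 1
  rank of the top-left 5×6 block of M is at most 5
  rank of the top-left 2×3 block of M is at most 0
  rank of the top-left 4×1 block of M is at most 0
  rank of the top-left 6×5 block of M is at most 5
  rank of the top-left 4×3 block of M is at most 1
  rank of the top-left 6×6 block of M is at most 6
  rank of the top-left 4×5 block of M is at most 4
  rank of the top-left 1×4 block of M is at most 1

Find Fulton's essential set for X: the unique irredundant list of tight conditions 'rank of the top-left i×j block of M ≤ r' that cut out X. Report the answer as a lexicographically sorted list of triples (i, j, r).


Recovering R(i,j) via the rank-extension bound from the 9 conditions:

  row 1: 0  0  0  1  1  1
  row 2: 0  0  0  1  2  2
  row 3: 0  1  1  2  3  3
  row 4: 0  1  1  2  3  4
  row 5: 1  2  2  3  4  5
  row 6: 1  2  3  4  5  6

hence w(1..6) = (4, 5, 2, 6, 1, 3).

ℓ(w)=9; the 3 essential cells (i,j,r):

[(2, 3, 0), (4, 1, 0), (4, 3, 1)]


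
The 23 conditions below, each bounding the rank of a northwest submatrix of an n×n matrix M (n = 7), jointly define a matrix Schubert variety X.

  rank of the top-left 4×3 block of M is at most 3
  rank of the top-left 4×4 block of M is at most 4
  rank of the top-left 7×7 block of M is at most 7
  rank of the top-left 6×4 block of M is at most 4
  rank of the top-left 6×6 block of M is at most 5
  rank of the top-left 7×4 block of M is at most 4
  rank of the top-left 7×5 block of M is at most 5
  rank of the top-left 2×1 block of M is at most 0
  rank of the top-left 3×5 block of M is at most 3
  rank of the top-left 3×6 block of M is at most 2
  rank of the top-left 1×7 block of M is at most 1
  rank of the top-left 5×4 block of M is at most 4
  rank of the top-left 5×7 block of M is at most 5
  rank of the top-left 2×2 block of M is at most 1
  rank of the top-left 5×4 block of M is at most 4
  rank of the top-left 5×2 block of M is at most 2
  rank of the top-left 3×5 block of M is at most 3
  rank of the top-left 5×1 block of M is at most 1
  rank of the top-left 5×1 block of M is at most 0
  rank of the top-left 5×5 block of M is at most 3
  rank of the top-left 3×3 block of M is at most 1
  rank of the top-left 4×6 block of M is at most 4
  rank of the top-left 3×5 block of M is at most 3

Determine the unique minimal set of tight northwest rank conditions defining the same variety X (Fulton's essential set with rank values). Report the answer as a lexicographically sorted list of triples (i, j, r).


Reconstructing r_w from the 23 given conditions:

  row 1: 0 | 1 | 1 | 1 | 1 | 1 | 1
  row 2: 0 | 1 | 1 | 2 | 2 | 2 | 2
  row 3: 0 | 1 | 1 | 2 | 2 | 2 | 3
  row 4: 0 | 1 | 2 | 3 | 3 | 3 | 4
  row 5: 0 | 1 | 2 | 3 | 3 | 4 | 5
  row 6: 1 | 2 | 3 | 4 | 4 | 5 | 6
  row 7: 1 | 2 | 3 | 4 | 5 | 6 | 7

hence w(1..7) = (2, 4, 7, 3, 6, 1, 5).

4 SE-corners of the 10-cell Rothe diagram give Ess(w):

[(3, 3, 1), (3, 6, 2), (5, 1, 0), (5, 5, 3)]


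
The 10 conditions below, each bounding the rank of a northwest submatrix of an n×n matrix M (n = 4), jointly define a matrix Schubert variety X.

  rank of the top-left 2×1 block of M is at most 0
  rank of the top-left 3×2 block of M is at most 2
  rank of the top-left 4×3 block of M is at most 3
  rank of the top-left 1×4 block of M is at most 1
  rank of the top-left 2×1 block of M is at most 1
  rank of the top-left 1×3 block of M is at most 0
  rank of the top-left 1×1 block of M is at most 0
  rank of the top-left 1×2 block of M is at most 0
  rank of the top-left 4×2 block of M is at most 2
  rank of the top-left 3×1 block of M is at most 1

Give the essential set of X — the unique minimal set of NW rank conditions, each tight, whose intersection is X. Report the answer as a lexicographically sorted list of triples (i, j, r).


Computing R[i][j] = min implied NW-rank bound (n=4, 10 conditions):

  0  0  0  1
  0  1  1  2
  1  2  2  3
  1  2  3  4

hence w(1..4) = (4, 2, 1, 3).

Rothe diagram D(w) (4 cells), 2 SE-corners (essential conditions):

[(1, 3, 0), (2, 1, 0)]


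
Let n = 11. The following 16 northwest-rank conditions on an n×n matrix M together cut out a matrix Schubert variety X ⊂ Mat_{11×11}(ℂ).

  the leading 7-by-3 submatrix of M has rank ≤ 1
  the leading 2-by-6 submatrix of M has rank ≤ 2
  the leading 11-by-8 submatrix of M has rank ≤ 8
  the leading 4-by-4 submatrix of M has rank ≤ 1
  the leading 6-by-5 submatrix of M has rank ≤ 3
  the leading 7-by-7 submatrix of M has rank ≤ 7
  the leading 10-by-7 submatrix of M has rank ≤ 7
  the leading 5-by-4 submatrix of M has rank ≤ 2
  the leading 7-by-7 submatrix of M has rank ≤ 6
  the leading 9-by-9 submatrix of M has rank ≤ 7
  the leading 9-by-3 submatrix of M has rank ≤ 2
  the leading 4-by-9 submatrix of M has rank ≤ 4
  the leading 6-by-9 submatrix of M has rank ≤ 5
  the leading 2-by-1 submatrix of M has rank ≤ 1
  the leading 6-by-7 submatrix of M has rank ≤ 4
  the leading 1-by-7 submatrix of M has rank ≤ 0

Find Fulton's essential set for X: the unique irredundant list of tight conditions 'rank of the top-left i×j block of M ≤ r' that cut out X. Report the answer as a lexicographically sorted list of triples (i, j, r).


Recovering R(i,j) via the rank-extension bound from the 16 conditions:

  0  0  0  0  0  0  0  1  1  1  1
  1  1  1  1  1  1  1  2  2  2  2
  1  1  1  1  2  2  2  3  3  3  3
  1  1  1  1  2  3  3  4  4  4  4
  1  1  1  2  3  4  4  5  5  5  5
  1  1  1  2  3  4  4  5  5  6  6
  1  1  1  2  3  4  5  6  6  7  7
  1  2  2  3  4  5  6  7  7  8  8
  1  2  2  3  4  5  6  7  7  8  9
  1  2  3  4  5  6  7  8  8  9  10
  1  2  3  4  5  6  7  8  9  10  11

so w = (8, 1, 5, 6, 4, 10, 7, 2, 11, 3, 9).

D(w) has 23 cells with 7 SE-corners; essential set:

[(1, 7, 0), (4, 4, 1), (6, 7, 4), (6, 9, 5), (7, 3, 1), (9, 3, 2), (9, 9, 7)]


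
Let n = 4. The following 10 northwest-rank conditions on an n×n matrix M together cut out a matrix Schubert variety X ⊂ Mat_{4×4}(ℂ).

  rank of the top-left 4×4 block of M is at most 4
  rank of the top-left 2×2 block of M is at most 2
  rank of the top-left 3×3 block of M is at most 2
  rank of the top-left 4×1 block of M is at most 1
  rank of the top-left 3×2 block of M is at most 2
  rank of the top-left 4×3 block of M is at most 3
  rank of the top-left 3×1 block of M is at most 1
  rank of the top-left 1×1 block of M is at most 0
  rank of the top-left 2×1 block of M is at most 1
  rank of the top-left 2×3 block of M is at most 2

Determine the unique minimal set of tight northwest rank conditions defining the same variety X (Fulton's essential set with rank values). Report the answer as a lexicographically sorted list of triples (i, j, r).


The tightest implied rank at each (i,j), from the 10 conditions:

  R[1]: 0  1  1  1
  R[2]: 1  2  2  2
  R[3]: 1  2  2  3
  R[4]: 1  2  3  4

the unique w with this rank table is (2, 1, 4, 3).

Rothe diagram D(w) (2 cells), 2 SE-corners (essential conditions):

[(1, 1, 0), (3, 3, 2)]


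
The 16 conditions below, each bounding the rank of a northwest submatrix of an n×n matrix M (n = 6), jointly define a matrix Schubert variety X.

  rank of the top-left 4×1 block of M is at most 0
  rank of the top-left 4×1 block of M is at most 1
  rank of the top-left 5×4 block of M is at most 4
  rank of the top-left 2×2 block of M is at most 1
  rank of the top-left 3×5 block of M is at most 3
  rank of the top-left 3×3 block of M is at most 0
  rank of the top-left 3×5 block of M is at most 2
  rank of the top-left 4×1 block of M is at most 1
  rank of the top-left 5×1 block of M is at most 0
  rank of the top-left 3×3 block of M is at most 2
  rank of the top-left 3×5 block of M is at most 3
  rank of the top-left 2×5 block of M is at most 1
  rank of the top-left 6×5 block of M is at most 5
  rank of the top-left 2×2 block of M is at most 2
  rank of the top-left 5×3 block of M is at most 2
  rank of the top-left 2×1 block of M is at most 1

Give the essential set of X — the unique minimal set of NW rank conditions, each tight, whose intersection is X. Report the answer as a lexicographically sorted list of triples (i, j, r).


The tightest implied rank at each (i,j), from the 16 conditions:

  row 1: 0 | 0 | 0 | 1 | 1 | 1
  row 2: 0 | 0 | 0 | 1 | 1 | 2
  row 3: 0 | 0 | 0 | 1 | 2 | 3
  row 4: 0 | 1 | 1 | 2 | 3 | 4
  row 5: 0 | 1 | 2 | 3 | 4 | 5
  row 6: 1 | 2 | 3 | 4 | 5 | 6

so w = (4, 6, 5, 2, 3, 1).

Rothe diagram D(w) (12 cells), 3 SE-corners (essential conditions):

[(2, 5, 1), (3, 3, 0), (5, 1, 0)]


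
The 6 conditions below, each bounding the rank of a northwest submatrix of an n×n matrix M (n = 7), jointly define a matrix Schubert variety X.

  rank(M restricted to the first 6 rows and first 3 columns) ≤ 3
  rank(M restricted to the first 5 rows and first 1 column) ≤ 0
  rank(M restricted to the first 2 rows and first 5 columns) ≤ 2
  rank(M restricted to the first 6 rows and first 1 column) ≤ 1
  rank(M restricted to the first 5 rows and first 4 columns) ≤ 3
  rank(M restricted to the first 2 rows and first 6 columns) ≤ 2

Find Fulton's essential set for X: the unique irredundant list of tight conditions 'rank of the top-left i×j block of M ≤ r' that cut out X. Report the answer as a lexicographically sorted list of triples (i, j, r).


Computing R[i][j] = min implied NW-rank bound (n=7, 6 conditions):

  row 1: 0 1 1 1 1 1 1
  row 2: 0 1 2 2 2 2 2
  row 3: 0 1 2 3 3 3 3
  row 4: 0 1 2 3 4 4 4
  row 5: 0 1 2 3 4 5 5
  row 6: 1 2 3 4 5 6 6
  row 7: 1 2 3 4 5 6 7

reading off 1-entries of Δ²R: w = (2, 3, 4, 5, 6, 1, 7).

1 SE-corner of the 5-cell Rothe diagram gives Ess(w):

[(5, 1, 0)]


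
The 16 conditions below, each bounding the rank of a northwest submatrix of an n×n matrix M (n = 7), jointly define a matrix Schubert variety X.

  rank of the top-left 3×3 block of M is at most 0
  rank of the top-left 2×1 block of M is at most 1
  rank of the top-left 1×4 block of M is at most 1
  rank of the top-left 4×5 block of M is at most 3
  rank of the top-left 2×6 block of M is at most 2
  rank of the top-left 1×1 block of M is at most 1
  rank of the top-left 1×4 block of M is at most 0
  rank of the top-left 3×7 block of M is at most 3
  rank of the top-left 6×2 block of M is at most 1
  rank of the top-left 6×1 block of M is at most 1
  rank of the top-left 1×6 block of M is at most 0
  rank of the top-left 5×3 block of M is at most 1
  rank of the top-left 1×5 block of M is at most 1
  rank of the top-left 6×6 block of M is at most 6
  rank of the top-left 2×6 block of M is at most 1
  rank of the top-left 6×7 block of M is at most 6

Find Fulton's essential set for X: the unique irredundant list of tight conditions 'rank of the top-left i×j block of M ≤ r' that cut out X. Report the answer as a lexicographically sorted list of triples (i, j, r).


Recovering R(i,j) via the rank-extension bound from the 16 conditions:

  0, 0, 0, 0, 0, 0, 1
  0, 0, 0, 1, 1, 1, 2
  0, 0, 0, 1, 2, 2, 3
  1, 1, 1, 2, 3, 3, 4
  1, 1, 1, 2, 3, 4, 5
  1, 1, 2, 3, 4, 5, 6
  1, 2, 3, 4, 5, 6, 7

the unique w with this rank table is (7, 4, 5, 1, 6, 3, 2).

Rothe diagram D(w) (15 cells), 4 SE-corners (essential conditions):

[(1, 6, 0), (3, 3, 0), (5, 3, 1), (6, 2, 1)]


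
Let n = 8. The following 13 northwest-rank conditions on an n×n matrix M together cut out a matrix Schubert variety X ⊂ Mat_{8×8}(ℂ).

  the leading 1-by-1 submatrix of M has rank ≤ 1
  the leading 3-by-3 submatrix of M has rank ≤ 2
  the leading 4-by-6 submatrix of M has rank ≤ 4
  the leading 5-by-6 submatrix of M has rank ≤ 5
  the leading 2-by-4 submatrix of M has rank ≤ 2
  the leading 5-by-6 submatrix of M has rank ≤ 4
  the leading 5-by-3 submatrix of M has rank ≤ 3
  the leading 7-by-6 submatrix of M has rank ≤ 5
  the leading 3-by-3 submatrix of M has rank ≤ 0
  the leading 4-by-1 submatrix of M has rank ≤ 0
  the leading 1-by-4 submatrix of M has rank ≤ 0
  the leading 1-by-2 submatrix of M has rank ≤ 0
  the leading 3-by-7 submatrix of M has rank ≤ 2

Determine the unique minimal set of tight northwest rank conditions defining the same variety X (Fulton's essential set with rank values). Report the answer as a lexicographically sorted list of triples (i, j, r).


Recovering R(i,j) via the rank-extension bound from the 13 conditions:

  i=1: 0 | 0 | 0 | 0 | 1 | 1 | 1 | 1
  i=2: 0 | 0 | 0 | 1 | 2 | 2 | 2 | 2
  i=3: 0 | 0 | 0 | 1 | 2 | 2 | 2 | 3
  i=4: 0 | 1 | 1 | 2 | 3 | 3 | 3 | 4
  i=5: 1 | 2 | 2 | 3 | 4 | 4 | 4 | 5
  i=6: 1 | 2 | 3 | 4 | 5 | 5 | 5 | 6
  i=7: 1 | 2 | 3 | 4 | 5 | 5 | 6 | 7
  i=8: 1 | 2 | 3 | 4 | 5 | 6 | 7 | 8

hence w(1..8) = (5, 4, 8, 2, 1, 3, 7, 6).

Rothe diagram D(w) (14 cells), 5 SE-corners (essential conditions):

[(1, 4, 0), (3, 3, 0), (3, 7, 2), (4, 1, 0), (7, 6, 5)]


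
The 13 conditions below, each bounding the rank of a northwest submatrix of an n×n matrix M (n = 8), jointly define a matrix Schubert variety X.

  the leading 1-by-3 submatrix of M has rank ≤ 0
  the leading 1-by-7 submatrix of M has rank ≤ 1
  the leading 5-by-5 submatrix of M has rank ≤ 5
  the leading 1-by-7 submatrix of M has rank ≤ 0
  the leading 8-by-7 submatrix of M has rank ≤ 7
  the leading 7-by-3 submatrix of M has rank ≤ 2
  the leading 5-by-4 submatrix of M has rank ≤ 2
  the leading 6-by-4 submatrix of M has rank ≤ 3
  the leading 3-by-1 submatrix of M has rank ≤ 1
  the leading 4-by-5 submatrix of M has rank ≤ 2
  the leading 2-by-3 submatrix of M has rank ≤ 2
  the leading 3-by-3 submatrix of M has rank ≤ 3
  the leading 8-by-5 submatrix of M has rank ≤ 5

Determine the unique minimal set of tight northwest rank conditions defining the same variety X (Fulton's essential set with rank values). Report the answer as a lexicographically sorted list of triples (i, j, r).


Propagating the 13 rank bounds to every northwest block:

  R[1]: 0, 0, 0, 0, 0, 0, 0, 1
  R[2]: 1, 1, 1, 1, 1, 1, 1, 2
  R[3]: 1, 2, 2, 2, 2, 2, 2, 3
  R[4]: 1, 2, 2, 2, 2, 3, 3, 4
  R[5]: 1, 2, 2, 2, 3, 4, 4, 5
  R[6]: 1, 2, 2, 3, 4, 5, 5, 6
  R[7]: 1, 2, 2, 3, 4, 5, 6, 7
  R[8]: 1, 2, 3, 4, 5, 6, 7, 8

the unique w with this rank table is (8, 1, 2, 6, 5, 4, 7, 3).

ℓ(w)=14; the 4 essential cells (i,j,r):

[(1, 7, 0), (4, 5, 2), (5, 4, 2), (7, 3, 2)]


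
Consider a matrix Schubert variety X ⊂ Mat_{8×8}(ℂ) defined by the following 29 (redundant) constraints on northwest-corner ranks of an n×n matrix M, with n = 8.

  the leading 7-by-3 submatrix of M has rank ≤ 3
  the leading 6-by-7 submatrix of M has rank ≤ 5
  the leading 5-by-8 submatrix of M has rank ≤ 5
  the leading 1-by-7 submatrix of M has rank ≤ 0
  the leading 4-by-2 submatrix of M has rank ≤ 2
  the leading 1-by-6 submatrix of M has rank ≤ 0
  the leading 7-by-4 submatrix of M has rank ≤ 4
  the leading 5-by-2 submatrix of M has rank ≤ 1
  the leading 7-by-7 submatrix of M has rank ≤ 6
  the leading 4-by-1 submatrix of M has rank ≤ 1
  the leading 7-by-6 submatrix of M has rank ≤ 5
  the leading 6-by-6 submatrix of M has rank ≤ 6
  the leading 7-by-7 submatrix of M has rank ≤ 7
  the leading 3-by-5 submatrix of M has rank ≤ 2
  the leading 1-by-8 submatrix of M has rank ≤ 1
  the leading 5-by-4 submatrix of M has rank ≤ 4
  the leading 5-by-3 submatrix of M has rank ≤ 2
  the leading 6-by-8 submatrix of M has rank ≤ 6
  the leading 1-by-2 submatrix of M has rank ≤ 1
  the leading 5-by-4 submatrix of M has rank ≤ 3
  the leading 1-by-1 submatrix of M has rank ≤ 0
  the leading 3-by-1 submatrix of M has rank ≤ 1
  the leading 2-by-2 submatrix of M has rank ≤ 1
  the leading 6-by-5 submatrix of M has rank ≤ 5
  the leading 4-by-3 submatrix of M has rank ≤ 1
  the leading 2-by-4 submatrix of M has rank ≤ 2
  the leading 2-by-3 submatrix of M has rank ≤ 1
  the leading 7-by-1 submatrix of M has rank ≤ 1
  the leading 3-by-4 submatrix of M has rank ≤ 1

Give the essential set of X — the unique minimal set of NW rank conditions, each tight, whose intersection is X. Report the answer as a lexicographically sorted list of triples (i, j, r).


Propagating the 29 rank bounds to every northwest block:

  row 1: 0 0 0 0 0 0 0 1
  row 2: 1 1 1 1 1 1 1 2
  row 3: 1 1 1 1 2 2 2 3
  row 4: 1 1 1 2 3 3 3 4
  row 5: 1 1 2 3 4 4 4 5
  row 6: 1 2 3 4 5 5 5 6
  row 7: 1 2 3 4 5 5 6 7
  row 8: 1 2 3 4 5 6 7 8

so w = (8, 1, 5, 4, 3, 2, 7, 6).

ℓ(w)=14; the 5 essential cells (i,j,r):

[(1, 7, 0), (3, 4, 1), (4, 3, 1), (5, 2, 1), (7, 6, 5)]


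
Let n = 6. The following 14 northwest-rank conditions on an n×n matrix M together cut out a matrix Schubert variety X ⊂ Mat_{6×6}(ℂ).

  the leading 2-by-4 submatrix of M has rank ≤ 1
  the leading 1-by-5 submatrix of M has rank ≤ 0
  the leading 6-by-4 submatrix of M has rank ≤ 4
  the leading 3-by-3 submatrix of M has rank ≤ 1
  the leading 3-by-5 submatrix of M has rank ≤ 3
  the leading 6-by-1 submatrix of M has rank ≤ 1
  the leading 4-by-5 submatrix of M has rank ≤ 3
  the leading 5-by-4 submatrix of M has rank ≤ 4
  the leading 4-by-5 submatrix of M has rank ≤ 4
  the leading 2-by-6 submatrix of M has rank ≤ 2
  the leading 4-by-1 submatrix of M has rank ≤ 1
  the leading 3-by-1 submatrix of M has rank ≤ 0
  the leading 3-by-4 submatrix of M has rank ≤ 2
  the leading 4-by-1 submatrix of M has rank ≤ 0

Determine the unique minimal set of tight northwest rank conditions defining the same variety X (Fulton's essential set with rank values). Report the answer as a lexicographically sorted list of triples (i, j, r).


Rank table r_w(6×6) implied by the 14 constraints:

  i=1: 0 | 0 | 0 | 0 | 0 | 1
  i=2: 0 | 1 | 1 | 1 | 1 | 2
  i=3: 0 | 1 | 1 | 2 | 2 | 3
  i=4: 0 | 1 | 2 | 3 | 3 | 4
  i=5: 1 | 2 | 3 | 4 | 4 | 5
  i=6: 1 | 2 | 3 | 4 | 5 | 6

reading off 1-entries of Δ²R: w = (6, 2, 4, 3, 1, 5).

|D(w)|=9, |Ess(w)|=3:

[(1, 5, 0), (3, 3, 1), (4, 1, 0)]


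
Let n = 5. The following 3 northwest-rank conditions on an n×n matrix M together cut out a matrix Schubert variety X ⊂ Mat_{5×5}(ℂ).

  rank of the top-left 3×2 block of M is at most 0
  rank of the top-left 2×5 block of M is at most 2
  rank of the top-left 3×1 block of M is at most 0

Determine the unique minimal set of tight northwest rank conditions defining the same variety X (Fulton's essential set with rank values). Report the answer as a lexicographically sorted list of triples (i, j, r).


Reconstructing r_w from the 3 given conditions:

  0  0  1  1  1
  0  0  1  2  2
  0  0  1  2  3
  1  1  2  3  4
  1  2  3  4  5

the unique w with this rank table is (3, 4, 5, 1, 2).

|D(w)|=6, |Ess(w)|=1:

[(3, 2, 0)]


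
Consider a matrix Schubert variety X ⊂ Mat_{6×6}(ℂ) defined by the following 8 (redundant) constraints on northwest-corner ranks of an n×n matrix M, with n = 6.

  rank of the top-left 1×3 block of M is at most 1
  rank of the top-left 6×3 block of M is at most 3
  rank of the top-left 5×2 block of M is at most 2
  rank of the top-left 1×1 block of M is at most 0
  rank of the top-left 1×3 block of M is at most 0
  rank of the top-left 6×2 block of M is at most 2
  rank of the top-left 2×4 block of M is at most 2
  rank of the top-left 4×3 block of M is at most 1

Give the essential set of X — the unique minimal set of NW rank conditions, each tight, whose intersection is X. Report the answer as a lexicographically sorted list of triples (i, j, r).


Computing R[i][j] = min implied NW-rank bound (n=6, 8 conditions):

  row 1: 0 0 0 1 1 1
  row 2: 1 1 1 2 2 2
  row 3: 1 1 1 2 3 3
  row 4: 1 1 1 2 3 4
  row 5: 1 2 2 3 4 5
  row 6: 1 2 3 4 5 6

so w = (4, 1, 5, 6, 2, 3).

ℓ(w)=7; the 2 essential cells (i,j,r):

[(1, 3, 0), (4, 3, 1)]


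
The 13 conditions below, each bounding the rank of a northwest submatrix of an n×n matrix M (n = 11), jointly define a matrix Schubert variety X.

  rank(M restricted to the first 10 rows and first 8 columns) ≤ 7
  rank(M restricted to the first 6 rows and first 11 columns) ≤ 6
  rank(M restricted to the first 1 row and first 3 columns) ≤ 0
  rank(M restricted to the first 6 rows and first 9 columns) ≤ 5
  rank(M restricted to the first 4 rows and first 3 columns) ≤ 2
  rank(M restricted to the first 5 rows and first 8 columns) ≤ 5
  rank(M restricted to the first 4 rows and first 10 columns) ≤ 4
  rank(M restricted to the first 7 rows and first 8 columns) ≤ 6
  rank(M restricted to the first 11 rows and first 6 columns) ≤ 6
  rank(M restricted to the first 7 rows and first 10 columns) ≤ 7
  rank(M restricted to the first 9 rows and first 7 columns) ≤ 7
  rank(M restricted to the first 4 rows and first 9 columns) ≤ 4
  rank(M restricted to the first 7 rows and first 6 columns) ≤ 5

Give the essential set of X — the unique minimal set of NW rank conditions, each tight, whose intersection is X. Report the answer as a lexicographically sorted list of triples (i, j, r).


Rank table r_w(11×11) implied by the 13 constraints:

  0 0 0 1 1 1 1 1 1 1 1
  1 1 1 2 2 2 2 2 2 2 2
  1 2 2 3 3 3 3 3 3 3 3
  1 2 2 3 4 4 4 4 4 4 4
  1 2 3 4 5 5 5 5 5 5 5
  1 2 3 4 5 5 5 5 5 6 6
  1 2 3 4 5 5 6 6 6 7 7
  1 2 3 4 5 6 7 7 7 8 8
  1 2 3 4 5 6 7 7 8 9 9
  1 2 3 4 5 6 7 7 8 9 10
  1 2 3 4 5 6 7 8 9 10 11

giving w = (4, 1, 2, 5, 3, 10, 7, 6, 9, 11, 8) via Δ²R.

Rothe diagram D(w) (11 cells), 5 SE-corners (essential conditions):

[(1, 3, 0), (4, 3, 2), (6, 9, 5), (7, 6, 5), (10, 8, 7)]


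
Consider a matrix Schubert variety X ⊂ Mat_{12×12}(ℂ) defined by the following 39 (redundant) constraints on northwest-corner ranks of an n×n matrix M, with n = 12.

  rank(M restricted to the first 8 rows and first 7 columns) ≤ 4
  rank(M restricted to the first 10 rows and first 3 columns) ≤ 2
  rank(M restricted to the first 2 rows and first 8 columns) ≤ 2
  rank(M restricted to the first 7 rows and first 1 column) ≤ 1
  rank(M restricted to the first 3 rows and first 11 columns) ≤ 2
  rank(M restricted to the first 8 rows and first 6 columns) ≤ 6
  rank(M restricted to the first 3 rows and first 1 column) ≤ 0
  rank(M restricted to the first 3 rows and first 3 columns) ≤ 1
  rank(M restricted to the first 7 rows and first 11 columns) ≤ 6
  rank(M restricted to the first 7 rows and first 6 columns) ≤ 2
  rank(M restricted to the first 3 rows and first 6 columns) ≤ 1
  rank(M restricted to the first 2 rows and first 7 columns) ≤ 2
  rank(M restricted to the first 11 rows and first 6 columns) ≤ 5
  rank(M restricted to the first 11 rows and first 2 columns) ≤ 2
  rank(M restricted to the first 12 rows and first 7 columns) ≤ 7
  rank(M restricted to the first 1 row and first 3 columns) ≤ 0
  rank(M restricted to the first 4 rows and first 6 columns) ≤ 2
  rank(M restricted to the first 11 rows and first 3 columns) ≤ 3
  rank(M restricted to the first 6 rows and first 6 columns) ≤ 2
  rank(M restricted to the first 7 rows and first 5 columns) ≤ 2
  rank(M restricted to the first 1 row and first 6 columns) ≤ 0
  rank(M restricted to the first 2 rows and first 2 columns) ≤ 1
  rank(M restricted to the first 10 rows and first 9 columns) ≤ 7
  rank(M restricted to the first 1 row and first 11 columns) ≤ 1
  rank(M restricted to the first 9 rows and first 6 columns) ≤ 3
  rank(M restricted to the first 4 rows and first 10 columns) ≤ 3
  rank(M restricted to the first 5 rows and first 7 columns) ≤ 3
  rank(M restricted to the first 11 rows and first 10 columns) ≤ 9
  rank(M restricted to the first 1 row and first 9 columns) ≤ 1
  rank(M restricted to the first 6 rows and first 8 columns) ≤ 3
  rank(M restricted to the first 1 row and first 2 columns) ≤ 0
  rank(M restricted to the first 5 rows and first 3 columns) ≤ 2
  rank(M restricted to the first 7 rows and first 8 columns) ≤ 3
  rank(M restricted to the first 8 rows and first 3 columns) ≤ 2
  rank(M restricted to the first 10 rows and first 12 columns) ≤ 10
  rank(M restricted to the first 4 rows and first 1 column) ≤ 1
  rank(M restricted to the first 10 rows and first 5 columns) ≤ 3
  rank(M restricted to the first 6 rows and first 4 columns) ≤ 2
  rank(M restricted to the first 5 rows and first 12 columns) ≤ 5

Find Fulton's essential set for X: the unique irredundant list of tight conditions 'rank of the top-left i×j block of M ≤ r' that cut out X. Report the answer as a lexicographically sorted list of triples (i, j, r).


Propagating the 39 rank bounds to every northwest block:

  row 1: 0 0 0 0 0 0 1 1 1 1 1 1
  row 2: 0 1 1 1 1 1 2 2 2 2 2 2
  row 3: 0 1 1 1 1 1 2 2 2 2 2 3
  row 4: 1 2 2 2 2 2 3 3 3 3 3 4
  row 5: 1 2 2 2 2 2 3 3 4 4 4 5
  row 6: 1 2 2 2 2 2 3 3 4 5 5 6
  row 7: 1 2 2 2 2 2 3 3 4 5 6 7
  row 8: 1 2 2 3 3 3 4 4 5 6 7 8
  row 9: 1 2 2 3 3 3 4 5 6 7 8 9
  row 10: 1 2 2 3 3 4 5 6 7 8 9 10
  row 11: 1 2 3 4 4 5 6 7 8 9 10 11
  row 12: 1 2 3 4 5 6 7 8 9 10 11 12

giving w = (7, 2, 12, 1, 9, 10, 11, 4, 8, 6, 3, 5) via Δ²R.

9 SE-corners of the 37-cell Rothe diagram give Ess(w):

[(1, 6, 0), (3, 1, 0), (3, 6, 1), (3, 11, 2), (7, 6, 2), (7, 8, 3), (9, 6, 3), (10, 3, 2), (10, 5, 3)]
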